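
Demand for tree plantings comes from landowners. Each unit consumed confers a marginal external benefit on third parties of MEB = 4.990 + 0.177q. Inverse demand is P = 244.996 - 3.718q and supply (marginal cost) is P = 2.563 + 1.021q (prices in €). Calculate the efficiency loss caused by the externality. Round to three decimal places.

Market equilibrium (private): 2.563 + 1.021q = 244.996 - 3.718q → q_m = 51.1570.
Social marginal benefit = demand + MEB = 249.986 - 3.541q.
Set SMB = MC: 249.986 - 3.541q = 2.563 + 1.021q → q* = 54.2356.
The welfare-loss triangle has base |q_m − q*| and height MEB(q_m) (the vertical gap between SMB and MC is zero at q* and MEB at q_m).
DWL = ½ × 3.0786 × 14.0448 = 21.6192.

DWL = €21.619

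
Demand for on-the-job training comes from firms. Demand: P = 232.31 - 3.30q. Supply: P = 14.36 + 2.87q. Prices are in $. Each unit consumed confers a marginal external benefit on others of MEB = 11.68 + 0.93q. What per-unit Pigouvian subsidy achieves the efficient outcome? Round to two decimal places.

subsidy = $52.43 per unit

Social marginal benefit = demand + MEB = 243.99 - 2.37q.
Set SMB = MC: 243.99 - 2.37q = 14.36 + 2.87q → q* = 43.8225.
The Pigouvian subsidy equals MEB at q*: 11.68 + 0.93×43.8225 = 52.4349.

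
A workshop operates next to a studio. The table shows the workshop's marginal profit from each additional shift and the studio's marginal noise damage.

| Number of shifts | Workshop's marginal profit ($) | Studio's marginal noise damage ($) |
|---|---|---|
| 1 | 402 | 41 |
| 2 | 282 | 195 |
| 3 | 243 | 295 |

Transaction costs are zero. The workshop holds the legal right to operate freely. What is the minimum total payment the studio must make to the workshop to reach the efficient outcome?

Left alone the workshop would choose level 3 (marginal profit stays positive).
Efficient level: k* = 2 (marginal profit ≥ marginal noise damage through 2).
The studio must at least cover the workshop's forgone profit from cutting 3→2: 243 = 243.

$243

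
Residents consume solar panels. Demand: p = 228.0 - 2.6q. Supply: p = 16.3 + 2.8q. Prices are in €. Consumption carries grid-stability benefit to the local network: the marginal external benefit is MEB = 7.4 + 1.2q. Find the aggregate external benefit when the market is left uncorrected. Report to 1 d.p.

Market equilibrium (private): 16.3 + 2.8q = 228.0 - 2.6q → q_m = 39.2037.
Total external benefit = ∫₀^{q_m} (7.4 + 1.2q) dq = 7.4×39.2037 + ½×1.2×39.2037² = 1212.2654.

€1212.3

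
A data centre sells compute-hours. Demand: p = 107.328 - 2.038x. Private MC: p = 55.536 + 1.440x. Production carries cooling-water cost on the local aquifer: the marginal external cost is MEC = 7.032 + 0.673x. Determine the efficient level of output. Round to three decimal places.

Social marginal cost = private MC + MEC = 62.568 + 2.113x.
Set SMC = demand: 62.568 + 2.113x = 107.328 - 2.038x → x* = 10.7829.

x* = 10.783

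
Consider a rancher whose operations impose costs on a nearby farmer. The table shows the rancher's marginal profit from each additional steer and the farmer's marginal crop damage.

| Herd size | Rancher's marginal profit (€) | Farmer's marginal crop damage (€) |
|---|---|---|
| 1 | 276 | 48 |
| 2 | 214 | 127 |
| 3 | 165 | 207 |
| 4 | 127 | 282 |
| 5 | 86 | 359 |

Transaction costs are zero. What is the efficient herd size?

Bargaining reaches the level where marginal profit last exceeds marginal crop damage.
That holds through level 2 (214 ≥ 127) but not at 3 (165 < 207).

2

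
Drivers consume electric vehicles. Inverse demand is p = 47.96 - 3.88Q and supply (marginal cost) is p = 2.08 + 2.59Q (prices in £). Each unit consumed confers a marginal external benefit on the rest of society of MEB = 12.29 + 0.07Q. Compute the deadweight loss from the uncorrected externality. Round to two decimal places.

DWL = £12.77

Market equilibrium (private): 2.08 + 2.59Q = 47.96 - 3.88Q → Q_m = 7.0912.
Social marginal benefit = demand + MEB = 60.25 - 3.81Q.
Set SMB = MC: 60.25 - 3.81Q = 2.08 + 2.59Q → Q* = 9.0891.
Height of the DWL triangle at Q_m is SMB(Q_m) − MC(Q_m) = MEB(Q_m) = 12.7864.
DWL = ½ × 1.9979 × 12.7864 = 12.7730.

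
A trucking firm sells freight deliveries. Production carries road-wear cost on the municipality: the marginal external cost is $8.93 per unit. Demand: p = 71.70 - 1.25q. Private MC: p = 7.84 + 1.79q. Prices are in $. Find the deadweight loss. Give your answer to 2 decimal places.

DWL = $13.12

Market equilibrium (private): 7.84 + 1.79q = 71.70 - 1.25q → q_m = 21.0066.
Social marginal cost = private MC + MEC = 16.77 + 1.79q.
Set SMC = demand: 16.77 + 1.79q = 71.70 - 1.25q → q* = 18.0691.
Between q* and q_m the wedge SMC − demand runs linearly from 0 to MEC(q_m), so the loss is a triangle.
DWL = ½ × 2.9375 × 8.9300 = 13.1159.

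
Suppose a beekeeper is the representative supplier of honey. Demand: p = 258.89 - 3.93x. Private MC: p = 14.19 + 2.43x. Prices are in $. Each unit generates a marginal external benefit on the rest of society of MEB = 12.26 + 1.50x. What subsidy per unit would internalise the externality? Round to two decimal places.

Social marginal cost = private MC − MEB = 1.93 + 0.93x.
Set SMC = demand: 1.93 + 0.93x = 258.89 - 3.93x → x* = 52.8724.
The Pigouvian subsidy equals MEB at x*: 12.26 + 1.50×52.8724 = 91.5686.

subsidy = $91.57 per unit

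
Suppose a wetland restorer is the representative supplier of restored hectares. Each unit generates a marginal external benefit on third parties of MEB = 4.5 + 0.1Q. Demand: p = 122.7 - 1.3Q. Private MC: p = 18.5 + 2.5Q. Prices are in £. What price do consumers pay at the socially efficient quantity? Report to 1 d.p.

Social marginal cost = private MC − MEB = 14.0 + 2.4Q.
Set SMC = demand: 14.0 + 2.4Q = 122.7 - 1.3Q → Q* = 29.3784.
Consumer price on the demand curve at Q*: 122.7 − 1.3×29.3784 = 84.5081.

P = £84.5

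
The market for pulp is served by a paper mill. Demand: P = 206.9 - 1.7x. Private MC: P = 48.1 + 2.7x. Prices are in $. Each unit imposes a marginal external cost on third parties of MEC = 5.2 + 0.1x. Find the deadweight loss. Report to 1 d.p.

DWL = $8.6

Market equilibrium (private): 48.1 + 2.7x = 206.9 - 1.7x → x_m = 36.0909.
Social marginal cost = private MC + MEC = 53.3 + 2.8x.
Set SMC = demand: 53.3 + 2.8x = 206.9 - 1.7x → x* = 34.1333.
The welfare-loss triangle has base |x_m − x*| and height MEC(x_m) (the vertical gap between SMC and demand is zero at x* and MEC at x_m).
DWL = ½ × 1.9576 × 8.8091 = 8.6223.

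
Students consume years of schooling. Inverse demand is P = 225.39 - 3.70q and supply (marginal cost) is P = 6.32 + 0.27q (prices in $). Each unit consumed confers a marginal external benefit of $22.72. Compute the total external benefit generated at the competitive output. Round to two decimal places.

$1253.72

Market equilibrium (private): 6.32 + 0.27q = 225.39 - 3.70q → q_m = 55.1814.
Total external benefit = MEB × q_m = 22.72 × 55.1814 = 1253.7214.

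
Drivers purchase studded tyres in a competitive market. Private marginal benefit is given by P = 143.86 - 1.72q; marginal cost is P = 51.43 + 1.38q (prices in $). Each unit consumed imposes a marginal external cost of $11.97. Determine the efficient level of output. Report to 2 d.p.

Social marginal benefit = demand − MEC = 131.89 - 1.72q.
Set SMB = MC: 131.89 - 1.72q = 51.43 + 1.38q → q* = 25.9548.

q* = 25.95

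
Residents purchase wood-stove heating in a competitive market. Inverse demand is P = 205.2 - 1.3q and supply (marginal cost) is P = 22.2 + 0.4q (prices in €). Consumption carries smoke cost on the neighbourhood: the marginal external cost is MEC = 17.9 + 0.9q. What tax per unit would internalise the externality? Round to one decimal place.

Social marginal benefit = demand − MEC = 187.3 - 2.2q.
Set SMB = MC: 187.3 - 2.2q = 22.2 + 0.4q → q* = 63.5000.
The Pigouvian tax equals MEC at q*: 17.9 + 0.9×63.5000 = 75.0500.

tax = €75.1 per unit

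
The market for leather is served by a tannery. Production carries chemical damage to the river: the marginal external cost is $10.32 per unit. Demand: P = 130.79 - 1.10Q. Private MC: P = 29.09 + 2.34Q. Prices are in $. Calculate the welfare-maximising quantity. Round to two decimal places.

Social marginal cost = private MC + MEC = 39.41 + 2.34Q.
Set SMC = demand: 39.41 + 2.34Q = 130.79 - 1.10Q → Q* = 26.5640.

Q* = 26.56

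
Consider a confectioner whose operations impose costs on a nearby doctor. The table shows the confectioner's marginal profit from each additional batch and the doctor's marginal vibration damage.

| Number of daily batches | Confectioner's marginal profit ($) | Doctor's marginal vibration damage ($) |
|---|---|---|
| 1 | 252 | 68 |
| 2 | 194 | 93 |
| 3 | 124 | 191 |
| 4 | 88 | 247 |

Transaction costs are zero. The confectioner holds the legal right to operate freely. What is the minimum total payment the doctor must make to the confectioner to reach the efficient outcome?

Left alone the confectioner would choose level 4 (marginal profit stays positive).
Efficient level: k* = 2 (marginal profit ≥ marginal vibration damage through 2).
The doctor must at least cover the confectioner's forgone profit from cutting 4→2: 124 + 88 = 212.

$212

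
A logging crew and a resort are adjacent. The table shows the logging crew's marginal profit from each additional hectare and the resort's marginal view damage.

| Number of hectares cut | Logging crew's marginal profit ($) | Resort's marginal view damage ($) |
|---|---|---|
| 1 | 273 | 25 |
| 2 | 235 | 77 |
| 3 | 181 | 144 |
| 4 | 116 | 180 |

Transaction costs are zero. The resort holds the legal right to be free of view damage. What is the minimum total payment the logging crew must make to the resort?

Efficient level: marginal profit ≥ marginal view damage through level 3, so k* = 3.
With the resort holding the right, the logging crew must at least compensate total damage at k*: 25 + 77 + 144 = 246.

$246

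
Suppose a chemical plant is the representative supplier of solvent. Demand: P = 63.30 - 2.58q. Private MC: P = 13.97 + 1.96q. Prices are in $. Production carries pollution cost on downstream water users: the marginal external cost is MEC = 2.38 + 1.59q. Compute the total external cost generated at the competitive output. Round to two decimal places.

$119.72

Market equilibrium (private): 13.97 + 1.96q = 63.30 - 2.58q → q_m = 10.8656.
Total external cost = ∫₀^{q_m} (2.38 + 1.59q) dq = 2.38×10.8656 + ½×1.59×10.8656² = 119.7188.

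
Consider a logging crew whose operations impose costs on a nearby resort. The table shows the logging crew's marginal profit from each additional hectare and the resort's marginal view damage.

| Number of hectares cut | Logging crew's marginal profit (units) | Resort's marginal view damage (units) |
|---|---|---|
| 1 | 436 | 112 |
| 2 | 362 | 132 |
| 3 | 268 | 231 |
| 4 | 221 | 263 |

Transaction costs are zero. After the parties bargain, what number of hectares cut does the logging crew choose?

3

Bargaining reaches the level where marginal profit last exceeds marginal view damage.
That holds through level 3 (268 ≥ 231) but not at 4 (221 < 263).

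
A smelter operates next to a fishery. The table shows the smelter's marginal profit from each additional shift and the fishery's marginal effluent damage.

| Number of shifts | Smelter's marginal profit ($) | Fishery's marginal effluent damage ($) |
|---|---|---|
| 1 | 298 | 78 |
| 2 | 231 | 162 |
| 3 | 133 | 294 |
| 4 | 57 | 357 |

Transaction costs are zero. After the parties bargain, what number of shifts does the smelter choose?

2

Bargaining reaches the level where marginal profit last exceeds marginal effluent damage.
That holds through level 2 (231 ≥ 162) but not at 3 (133 < 294).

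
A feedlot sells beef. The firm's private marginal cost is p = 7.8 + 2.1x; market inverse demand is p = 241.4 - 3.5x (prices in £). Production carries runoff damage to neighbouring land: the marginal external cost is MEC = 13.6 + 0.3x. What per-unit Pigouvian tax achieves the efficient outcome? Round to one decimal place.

tax = £24.8 per unit

Social marginal cost = private MC + MEC = 21.4 + 2.4x.
Set SMC = demand: 21.4 + 2.4x = 241.4 - 3.5x → x* = 37.2881.
The Pigouvian tax equals MEC at x*: 13.6 + 0.3×37.2881 = 24.7864.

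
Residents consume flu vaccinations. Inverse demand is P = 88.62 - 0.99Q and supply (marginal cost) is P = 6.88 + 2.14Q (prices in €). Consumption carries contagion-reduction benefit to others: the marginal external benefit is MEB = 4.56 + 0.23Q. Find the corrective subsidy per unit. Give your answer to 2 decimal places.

subsidy = €11.40 per unit

Social marginal benefit = demand + MEB = 93.18 - 0.76Q.
Set SMB = MC: 93.18 - 0.76Q = 6.88 + 2.14Q → Q* = 29.7586.
The Pigouvian subsidy equals MEB at Q*: 4.56 + 0.23×29.7586 = 11.4045.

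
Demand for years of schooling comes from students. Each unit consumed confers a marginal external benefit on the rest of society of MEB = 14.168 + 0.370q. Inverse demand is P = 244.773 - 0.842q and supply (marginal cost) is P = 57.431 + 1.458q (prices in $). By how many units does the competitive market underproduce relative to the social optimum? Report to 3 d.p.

22.956 units

Market equilibrium (private): 57.431 + 1.458q = 244.773 - 0.842q → q_m = 81.4530.
Social marginal benefit = demand + MEB = 258.941 - 0.472q.
Set SMB = MC: 258.941 - 0.472q = 57.431 + 1.458q → q* = 104.4093.
Gap = |81.4530 − 104.4093| = 22.9563.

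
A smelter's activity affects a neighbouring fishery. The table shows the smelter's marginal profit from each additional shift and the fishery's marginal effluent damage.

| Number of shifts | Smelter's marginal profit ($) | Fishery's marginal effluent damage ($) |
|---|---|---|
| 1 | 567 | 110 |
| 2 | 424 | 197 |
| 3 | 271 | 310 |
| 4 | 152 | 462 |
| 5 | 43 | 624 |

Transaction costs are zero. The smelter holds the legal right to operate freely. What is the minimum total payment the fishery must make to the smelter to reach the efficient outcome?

Left alone the smelter would choose level 5 (marginal profit stays positive).
Efficient level: k* = 2 (marginal profit ≥ marginal effluent damage through 2).
The fishery must at least cover the smelter's forgone profit from cutting 5→2: 271 + 152 + 43 = 466.

$466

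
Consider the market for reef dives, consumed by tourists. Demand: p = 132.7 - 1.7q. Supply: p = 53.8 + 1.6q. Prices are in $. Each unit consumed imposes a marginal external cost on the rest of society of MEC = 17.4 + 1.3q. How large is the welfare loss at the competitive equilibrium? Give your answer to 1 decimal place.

DWL = $255.5

Market equilibrium (private): 53.8 + 1.6q = 132.7 - 1.7q → q_m = 23.9091.
Social marginal benefit = demand − MEC = 115.3 - 3.0q.
Set SMB = MC: 115.3 - 3.0q = 53.8 + 1.6q → q* = 13.3696.
Between q* and q_m the wedge MC − SMB runs linearly from 0 to MEC(q_m), so the loss is a triangle.
DWL = ½ × 10.5395 × 48.4818 = 255.4870.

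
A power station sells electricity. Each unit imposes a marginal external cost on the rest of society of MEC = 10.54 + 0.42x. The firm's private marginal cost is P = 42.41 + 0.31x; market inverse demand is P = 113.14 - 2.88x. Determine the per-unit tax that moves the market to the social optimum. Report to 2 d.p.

Social marginal cost = private MC + MEC = 52.95 + 0.73x.
Set SMC = demand: 52.95 + 0.73x = 113.14 - 2.88x → x* = 16.6731.
The Pigouvian tax equals MEC at x*: 10.54 + 0.42×16.6731 = 17.5427.

tax = 17.54 per unit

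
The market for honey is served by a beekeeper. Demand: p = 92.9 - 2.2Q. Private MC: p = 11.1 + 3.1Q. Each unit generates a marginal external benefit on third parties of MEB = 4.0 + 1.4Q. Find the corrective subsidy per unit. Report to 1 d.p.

subsidy = 34.8 per unit

Social marginal cost = private MC − MEB = 7.1 + 1.7Q.
Set SMC = demand: 7.1 + 1.7Q = 92.9 - 2.2Q → Q* = 22.0000.
The Pigouvian subsidy equals MEB at Q*: 4.0 + 1.4×22.0000 = 34.8000.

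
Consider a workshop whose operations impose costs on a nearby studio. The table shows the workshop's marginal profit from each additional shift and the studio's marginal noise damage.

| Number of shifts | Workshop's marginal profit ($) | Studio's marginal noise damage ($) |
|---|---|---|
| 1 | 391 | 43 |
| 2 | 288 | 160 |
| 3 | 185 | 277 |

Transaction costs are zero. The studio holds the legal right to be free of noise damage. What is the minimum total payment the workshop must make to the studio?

$203

Efficient level: marginal profit ≥ marginal noise damage through level 2, so k* = 2.
With the studio holding the right, the workshop must at least compensate total damage at k*: 43 + 160 = 203.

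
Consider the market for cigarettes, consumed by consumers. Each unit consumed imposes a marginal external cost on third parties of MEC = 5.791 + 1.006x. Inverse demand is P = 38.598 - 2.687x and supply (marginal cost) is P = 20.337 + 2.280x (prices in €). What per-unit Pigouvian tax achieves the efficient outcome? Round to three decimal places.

tax = €7.891 per unit

Social marginal benefit = demand − MEC = 32.807 - 3.693x.
Set SMB = MC: 32.807 - 3.693x = 20.337 + 2.280x → x* = 2.0877.
The Pigouvian tax equals MEC at x*: 5.791 + 1.006×2.0877 = 7.8912.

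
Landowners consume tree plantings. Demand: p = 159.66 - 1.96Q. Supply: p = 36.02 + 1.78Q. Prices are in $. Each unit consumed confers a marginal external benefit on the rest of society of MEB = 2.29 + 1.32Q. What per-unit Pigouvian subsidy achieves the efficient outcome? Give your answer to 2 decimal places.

Social marginal benefit = demand + MEB = 161.95 - 0.64Q.
Set SMB = MC: 161.95 - 0.64Q = 36.02 + 1.78Q → Q* = 52.0372.
The Pigouvian subsidy equals MEB at Q*: 2.29 + 1.32×52.0372 = 70.9791.

subsidy = $70.98 per unit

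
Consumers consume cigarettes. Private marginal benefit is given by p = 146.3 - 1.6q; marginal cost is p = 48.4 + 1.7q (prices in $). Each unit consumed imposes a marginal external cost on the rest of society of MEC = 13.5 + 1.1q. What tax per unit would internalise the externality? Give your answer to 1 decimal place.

tax = $34.6 per unit

Social marginal benefit = demand − MEC = 132.8 - 2.7q.
Set SMB = MC: 132.8 - 2.7q = 48.4 + 1.7q → q* = 19.1818.
The Pigouvian tax equals MEC at q*: 13.5 + 1.1×19.1818 = 34.6000.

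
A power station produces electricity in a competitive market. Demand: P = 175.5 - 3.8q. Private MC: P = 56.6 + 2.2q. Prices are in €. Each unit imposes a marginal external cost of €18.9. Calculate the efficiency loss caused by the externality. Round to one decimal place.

Market equilibrium (private): 56.6 + 2.2q = 175.5 - 3.8q → q_m = 19.8167.
Social marginal cost = private MC + MEC = 75.5 + 2.2q.
Set SMC = demand: 75.5 + 2.2q = 175.5 - 3.8q → q* = 16.6667.
Height of the DWL triangle at q_m is SMC(q_m) − demand(q_m) = MEC(q_m) = 18.9000.
DWL = ½ × 3.1500 × 18.9000 = 29.7675.

DWL = €29.8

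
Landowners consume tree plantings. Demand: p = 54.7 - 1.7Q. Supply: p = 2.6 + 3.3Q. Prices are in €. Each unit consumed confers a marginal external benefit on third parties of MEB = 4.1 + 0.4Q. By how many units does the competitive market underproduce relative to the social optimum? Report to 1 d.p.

Market equilibrium (private): 2.6 + 3.3Q = 54.7 - 1.7Q → Q_m = 10.4200.
Social marginal benefit = demand + MEB = 58.8 - 1.3Q.
Set SMB = MC: 58.8 - 1.3Q = 2.6 + 3.3Q → Q* = 12.2174.
Gap = |10.4200 − 12.2174| = 1.7974.

1.8 units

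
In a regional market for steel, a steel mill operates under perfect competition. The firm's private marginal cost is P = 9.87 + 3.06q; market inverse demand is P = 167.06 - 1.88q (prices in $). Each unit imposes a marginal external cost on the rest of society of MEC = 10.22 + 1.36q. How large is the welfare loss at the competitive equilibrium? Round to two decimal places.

DWL = $227.12

Market equilibrium (private): 9.87 + 3.06q = 167.06 - 1.88q → q_m = 31.8198.
Social marginal cost = private MC + MEC = 20.09 + 4.42q.
Set SMC = demand: 20.09 + 4.42q = 167.06 - 1.88q → q* = 23.3286.
The welfare-loss triangle has base |q_m − q*| and height MEC(q_m) (the vertical gap between SMC and demand is zero at q* and MEC at q_m).
DWL = ½ × 8.4912 × 53.4950 = 227.1184.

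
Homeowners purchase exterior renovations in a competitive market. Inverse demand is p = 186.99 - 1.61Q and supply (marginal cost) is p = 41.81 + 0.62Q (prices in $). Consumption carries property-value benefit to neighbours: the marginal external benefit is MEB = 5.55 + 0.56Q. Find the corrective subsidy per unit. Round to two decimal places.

Social marginal benefit = demand + MEB = 192.54 - 1.05Q.
Set SMB = MC: 192.54 - 1.05Q = 41.81 + 0.62Q → Q* = 90.2575.
The Pigouvian subsidy equals MEB at Q*: 5.55 + 0.56×90.2575 = 56.0942.

subsidy = $56.09 per unit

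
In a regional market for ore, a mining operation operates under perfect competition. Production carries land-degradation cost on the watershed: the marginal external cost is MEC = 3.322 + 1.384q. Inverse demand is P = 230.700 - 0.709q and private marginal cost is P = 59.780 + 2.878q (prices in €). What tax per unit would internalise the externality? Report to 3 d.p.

Social marginal cost = private MC + MEC = 63.102 + 4.262q.
Set SMC = demand: 63.102 + 4.262q = 230.700 - 0.709q → q* = 33.7151.
The Pigouvian tax equals MEC at q*: 3.322 + 1.384×33.7151 = 49.9837.

tax = €49.984 per unit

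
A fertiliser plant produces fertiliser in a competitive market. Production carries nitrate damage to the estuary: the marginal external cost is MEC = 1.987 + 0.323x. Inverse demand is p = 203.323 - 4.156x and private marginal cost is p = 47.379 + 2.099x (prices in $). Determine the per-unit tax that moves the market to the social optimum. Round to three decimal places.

Social marginal cost = private MC + MEC = 49.366 + 2.422x.
Set SMC = demand: 49.366 + 2.422x = 203.323 - 4.156x → x* = 23.4048.
The Pigouvian tax equals MEC at x*: 1.987 + 0.323×23.4048 = 9.5468.

tax = $9.547 per unit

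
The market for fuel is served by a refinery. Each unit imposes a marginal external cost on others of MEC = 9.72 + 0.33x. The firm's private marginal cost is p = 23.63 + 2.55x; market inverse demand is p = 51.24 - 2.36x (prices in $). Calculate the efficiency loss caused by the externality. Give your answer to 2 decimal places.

DWL = $12.79

Market equilibrium (private): 23.63 + 2.55x = 51.24 - 2.36x → x_m = 5.6232.
Social marginal cost = private MC + MEC = 33.35 + 2.88x.
Set SMC = demand: 33.35 + 2.88x = 51.24 - 2.36x → x* = 3.4141.
The loss is the area between SMC and demand from x* to x_m; with linear curves that's a triangle of height MEC(x_m).
DWL = ½ × 2.2091 × 11.5757 = 12.7859.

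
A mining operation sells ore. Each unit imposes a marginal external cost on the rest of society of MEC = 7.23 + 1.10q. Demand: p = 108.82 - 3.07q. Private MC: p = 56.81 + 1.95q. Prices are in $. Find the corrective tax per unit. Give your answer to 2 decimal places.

tax = $15.28 per unit

Social marginal cost = private MC + MEC = 64.04 + 3.05q.
Set SMC = demand: 64.04 + 3.05q = 108.82 - 3.07q → q* = 7.3170.
The Pigouvian tax equals MEC at q*: 7.23 + 1.10×7.3170 = 15.2787.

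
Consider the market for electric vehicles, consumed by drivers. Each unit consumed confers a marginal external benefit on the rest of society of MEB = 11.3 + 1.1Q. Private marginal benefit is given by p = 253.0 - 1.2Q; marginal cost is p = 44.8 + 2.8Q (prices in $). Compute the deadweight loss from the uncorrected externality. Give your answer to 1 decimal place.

Market equilibrium (private): 44.8 + 2.8Q = 253.0 - 1.2Q → Q_m = 52.0500.
Social marginal benefit = demand + MEB = 264.3 - 0.1Q.
Set SMB = MC: 264.3 - 0.1Q = 44.8 + 2.8Q → Q* = 75.6897.
The loss is the area between SMB and MC from Q* to Q_m; with linear curves that's a triangle of height MEB(Q_m).
DWL = ½ × 23.6397 × 68.5550 = 810.3098.

DWL = $810.3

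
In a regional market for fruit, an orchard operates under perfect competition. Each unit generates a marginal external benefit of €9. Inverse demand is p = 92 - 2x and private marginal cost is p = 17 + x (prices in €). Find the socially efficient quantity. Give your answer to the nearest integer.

x* = 28

Social marginal cost = private MC − MEB = 8 + x.
Set SMC = demand: 8 + x = 92 - 2x → x* = 28.0000.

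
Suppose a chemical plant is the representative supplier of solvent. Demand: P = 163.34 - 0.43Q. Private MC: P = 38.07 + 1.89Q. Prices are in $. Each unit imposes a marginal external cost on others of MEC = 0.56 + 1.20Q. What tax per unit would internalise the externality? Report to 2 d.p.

tax = $43.07 per unit

Social marginal cost = private MC + MEC = 38.63 + 3.09Q.
Set SMC = demand: 38.63 + 3.09Q = 163.34 - 0.43Q → Q* = 35.4290.
The Pigouvian tax equals MEC at Q*: 0.56 + 1.20×35.4290 = 43.0748.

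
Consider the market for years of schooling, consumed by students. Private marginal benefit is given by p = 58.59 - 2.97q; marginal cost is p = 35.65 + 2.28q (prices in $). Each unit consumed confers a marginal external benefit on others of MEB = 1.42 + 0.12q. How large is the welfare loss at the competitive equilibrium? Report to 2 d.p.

Market equilibrium (private): 35.65 + 2.28q = 58.59 - 2.97q → q_m = 4.3695.
Social marginal benefit = demand + MEB = 60.01 - 2.85q.
Set SMB = MC: 60.01 - 2.85q = 35.65 + 2.28q → q* = 4.7485.
Between q* and q_m the wedge SMB − MC runs linearly from 0 to MEB(q_m), so the loss is a triangle.
DWL = ½ × 0.3790 × 1.9443 = 0.3684.

DWL = $0.37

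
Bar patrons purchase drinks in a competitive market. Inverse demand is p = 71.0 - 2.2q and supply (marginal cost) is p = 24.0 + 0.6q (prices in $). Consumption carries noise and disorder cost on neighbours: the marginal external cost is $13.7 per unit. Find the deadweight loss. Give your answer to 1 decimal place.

DWL = $33.5

Market equilibrium (private): 24.0 + 0.6q = 71.0 - 2.2q → q_m = 16.7857.
Social marginal benefit = demand − MEC = 57.3 - 2.2q.
Set SMB = MC: 57.3 - 2.2q = 24.0 + 0.6q → q* = 11.8929.
The loss is the area between SMB and MC from q* to q_m; with linear curves that's a triangle of height MEC(q_m).
DWL = ½ × 4.8928 × 13.7000 = 33.5157.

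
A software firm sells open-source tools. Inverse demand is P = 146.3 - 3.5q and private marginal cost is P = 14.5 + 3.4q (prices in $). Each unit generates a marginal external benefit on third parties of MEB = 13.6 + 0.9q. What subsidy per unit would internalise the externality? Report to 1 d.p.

subsidy = $35.4 per unit

Social marginal cost = private MC − MEB = 0.9 + 2.5q.
Set SMC = demand: 0.9 + 2.5q = 146.3 - 3.5q → q* = 24.2333.
The Pigouvian subsidy equals MEB at q*: 13.6 + 0.9×24.2333 = 35.4100.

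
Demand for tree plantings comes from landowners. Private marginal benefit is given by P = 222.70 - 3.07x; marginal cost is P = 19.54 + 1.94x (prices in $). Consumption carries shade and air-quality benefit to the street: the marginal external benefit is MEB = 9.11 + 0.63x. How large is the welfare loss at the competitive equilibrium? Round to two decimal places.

DWL = $137.11

Market equilibrium (private): 19.54 + 1.94x = 222.70 - 3.07x → x_m = 40.5509.
Social marginal benefit = demand + MEB = 231.81 - 2.44x.
Set SMB = MC: 231.81 - 2.44x = 19.54 + 1.94x → x* = 48.4635.
The welfare-loss triangle has base |x_m − x*| and height MEB(x_m) (the vertical gap between SMB and MC is zero at x* and MEB at x_m).
DWL = ½ × 7.9126 × 34.6571 = 137.1139.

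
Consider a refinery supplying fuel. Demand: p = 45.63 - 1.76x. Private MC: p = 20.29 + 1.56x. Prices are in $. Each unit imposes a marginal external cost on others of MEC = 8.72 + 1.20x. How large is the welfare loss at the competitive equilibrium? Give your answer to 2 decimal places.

Market equilibrium (private): 20.29 + 1.56x = 45.63 - 1.76x → x_m = 7.6325.
Social marginal cost = private MC + MEC = 29.01 + 2.76x.
Set SMC = demand: 29.01 + 2.76x = 45.63 - 1.76x → x* = 3.6770.
The loss is the area between SMC and demand from x* to x_m; with linear curves that's a triangle of height MEC(x_m).
DWL = ½ × 3.9555 × 17.8790 = 35.3602.

DWL = $35.36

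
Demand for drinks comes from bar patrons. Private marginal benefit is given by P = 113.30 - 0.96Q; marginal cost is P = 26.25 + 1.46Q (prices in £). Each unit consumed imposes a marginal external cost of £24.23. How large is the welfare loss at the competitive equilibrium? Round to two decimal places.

DWL = £121.30

Market equilibrium (private): 26.25 + 1.46Q = 113.30 - 0.96Q → Q_m = 35.9711.
Social marginal benefit = demand − MEC = 89.07 - 0.96Q.
Set SMB = MC: 89.07 - 0.96Q = 26.25 + 1.46Q → Q* = 25.9587.
Height of the DWL triangle at Q_m is MC(Q_m) − SMB(Q_m) = MEC(Q_m) = 24.2300.
DWL = ½ × 10.0124 × 24.2300 = 121.3002.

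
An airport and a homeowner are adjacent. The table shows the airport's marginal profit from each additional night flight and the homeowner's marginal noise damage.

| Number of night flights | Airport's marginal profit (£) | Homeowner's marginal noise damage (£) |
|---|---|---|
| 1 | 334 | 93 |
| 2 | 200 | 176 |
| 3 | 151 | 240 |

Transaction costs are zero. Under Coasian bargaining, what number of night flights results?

Bargaining reaches the level where marginal profit last exceeds marginal noise damage.
That holds through level 2 (200 ≥ 176) but not at 3 (151 < 240).

2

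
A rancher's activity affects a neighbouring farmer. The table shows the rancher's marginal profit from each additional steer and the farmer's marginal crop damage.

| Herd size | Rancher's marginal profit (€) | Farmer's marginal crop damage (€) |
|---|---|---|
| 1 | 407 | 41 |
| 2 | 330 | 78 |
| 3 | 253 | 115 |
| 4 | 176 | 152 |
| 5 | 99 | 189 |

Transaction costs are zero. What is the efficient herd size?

4

Bargaining reaches the level where marginal profit last exceeds marginal crop damage.
That holds through level 4 (176 ≥ 152) but not at 5 (99 < 189).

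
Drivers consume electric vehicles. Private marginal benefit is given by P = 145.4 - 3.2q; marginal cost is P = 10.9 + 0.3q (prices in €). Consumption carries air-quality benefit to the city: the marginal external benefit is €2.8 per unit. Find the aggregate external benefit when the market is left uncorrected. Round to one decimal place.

Market equilibrium (private): 10.9 + 0.3q = 145.4 - 3.2q → q_m = 38.4286.
Total external benefit = MEB × q_m = 2.8 × 38.4286 = 107.6001.

€107.6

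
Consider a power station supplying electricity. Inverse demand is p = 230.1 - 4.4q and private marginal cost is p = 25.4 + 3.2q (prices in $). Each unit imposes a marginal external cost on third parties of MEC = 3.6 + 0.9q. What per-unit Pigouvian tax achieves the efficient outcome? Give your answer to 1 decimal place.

Social marginal cost = private MC + MEC = 29.0 + 4.1q.
Set SMC = demand: 29.0 + 4.1q = 230.1 - 4.4q → q* = 23.6588.
The Pigouvian tax equals MEC at q*: 3.6 + 0.9×23.6588 = 24.8929.

tax = $24.9 per unit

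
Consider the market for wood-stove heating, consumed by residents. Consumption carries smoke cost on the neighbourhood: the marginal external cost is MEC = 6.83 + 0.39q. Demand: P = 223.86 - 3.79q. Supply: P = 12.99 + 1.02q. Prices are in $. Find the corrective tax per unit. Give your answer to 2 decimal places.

tax = $22.13 per unit

Social marginal benefit = demand − MEC = 217.03 - 4.18q.
Set SMB = MC: 217.03 - 4.18q = 12.99 + 1.02q → q* = 39.2385.
The Pigouvian tax equals MEC at q*: 6.83 + 0.39×39.2385 = 22.1330.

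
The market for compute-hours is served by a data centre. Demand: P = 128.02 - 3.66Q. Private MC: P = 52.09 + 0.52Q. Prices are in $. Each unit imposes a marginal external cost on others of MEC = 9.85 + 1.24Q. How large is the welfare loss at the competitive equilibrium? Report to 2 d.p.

DWL = $96.69

Market equilibrium (private): 52.09 + 0.52Q = 128.02 - 3.66Q → Q_m = 18.1651.
Social marginal cost = private MC + MEC = 61.94 + 1.76Q.
Set SMC = demand: 61.94 + 1.76Q = 128.02 - 3.66Q → Q* = 12.1919.
Height of the DWL triangle at Q_m is SMC(Q_m) − demand(Q_m) = MEC(Q_m) = 32.3747.
DWL = ½ × 5.9732 × 32.3747 = 96.6903.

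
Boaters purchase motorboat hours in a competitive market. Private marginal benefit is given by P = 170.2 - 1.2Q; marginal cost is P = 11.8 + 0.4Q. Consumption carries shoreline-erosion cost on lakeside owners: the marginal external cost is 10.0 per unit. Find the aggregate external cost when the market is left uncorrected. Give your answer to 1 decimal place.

Market equilibrium (private): 11.8 + 0.4Q = 170.2 - 1.2Q → Q_m = 99.0000.
Total external cost = MEC × Q_m = 10.0 × 99.0000 = 990.0000.

990.0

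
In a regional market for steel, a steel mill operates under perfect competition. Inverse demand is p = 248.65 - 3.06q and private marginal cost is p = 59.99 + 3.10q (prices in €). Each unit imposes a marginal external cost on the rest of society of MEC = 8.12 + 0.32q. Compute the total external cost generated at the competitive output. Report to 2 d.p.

€398.77

Market equilibrium (private): 59.99 + 3.10q = 248.65 - 3.06q → q_m = 30.6266.
Total external cost = ∫₀^{q_m} (8.12 + 0.32q) dq = 8.12×30.6266 + ½×0.32×30.6266² = 398.7662.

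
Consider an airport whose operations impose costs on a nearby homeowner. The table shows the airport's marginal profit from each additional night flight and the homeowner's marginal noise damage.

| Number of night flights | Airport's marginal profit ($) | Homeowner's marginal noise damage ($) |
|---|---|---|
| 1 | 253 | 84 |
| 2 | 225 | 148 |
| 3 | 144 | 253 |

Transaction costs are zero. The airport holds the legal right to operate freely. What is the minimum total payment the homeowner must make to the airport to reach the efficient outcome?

Left alone the airport would choose level 3 (marginal profit stays positive).
Efficient level: k* = 2 (marginal profit ≥ marginal noise damage through 2).
The homeowner must at least cover the airport's forgone profit from cutting 3→2: 144 = 144.

$144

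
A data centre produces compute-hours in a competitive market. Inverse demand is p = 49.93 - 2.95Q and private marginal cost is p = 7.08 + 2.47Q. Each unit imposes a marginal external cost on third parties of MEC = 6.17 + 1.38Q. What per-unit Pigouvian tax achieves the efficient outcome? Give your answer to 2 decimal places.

tax = 13.61 per unit

Social marginal cost = private MC + MEC = 13.25 + 3.85Q.
Set SMC = demand: 13.25 + 3.85Q = 49.93 - 2.95Q → Q* = 5.3941.
The Pigouvian tax equals MEC at Q*: 6.17 + 1.38×5.3941 = 13.6139.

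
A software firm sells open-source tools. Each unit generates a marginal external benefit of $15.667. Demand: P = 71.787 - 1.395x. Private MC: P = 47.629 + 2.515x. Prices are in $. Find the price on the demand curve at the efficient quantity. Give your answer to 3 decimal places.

P = $57.578

Social marginal cost = private MC − MEB = 31.962 + 2.515x.
Set SMC = demand: 31.962 + 2.515x = 71.787 - 1.395x → x* = 10.1854.
Consumer price on the demand curve at x*: 71.787 − 1.395×10.1854 = 57.5784.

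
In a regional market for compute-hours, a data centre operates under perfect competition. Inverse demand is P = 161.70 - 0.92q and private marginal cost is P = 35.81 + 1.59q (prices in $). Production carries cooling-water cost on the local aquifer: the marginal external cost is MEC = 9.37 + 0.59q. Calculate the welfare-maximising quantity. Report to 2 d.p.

Social marginal cost = private MC + MEC = 45.18 + 2.18q.
Set SMC = demand: 45.18 + 2.18q = 161.70 - 0.92q → q* = 37.5871.

q* = 37.59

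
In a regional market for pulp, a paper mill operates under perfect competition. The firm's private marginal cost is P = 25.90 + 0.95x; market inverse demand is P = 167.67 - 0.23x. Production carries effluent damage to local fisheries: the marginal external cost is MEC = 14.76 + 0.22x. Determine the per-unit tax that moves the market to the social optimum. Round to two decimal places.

Social marginal cost = private MC + MEC = 40.66 + 1.17x.
Set SMC = demand: 40.66 + 1.17x = 167.67 - 0.23x → x* = 90.7214.
The Pigouvian tax equals MEC at x*: 14.76 + 0.22×90.7214 = 34.7187.

tax = 34.72 per unit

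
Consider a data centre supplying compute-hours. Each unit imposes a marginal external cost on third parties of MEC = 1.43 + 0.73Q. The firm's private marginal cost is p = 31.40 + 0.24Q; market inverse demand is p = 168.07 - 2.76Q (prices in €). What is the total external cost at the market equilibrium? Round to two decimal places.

Market equilibrium (private): 31.40 + 0.24Q = 168.07 - 2.76Q → Q_m = 45.5567.
Total external cost = ∫₀^{Q_m} (1.43 + 0.73Q) dQ = 1.43×45.5567 + ½×0.73×45.5567² = 822.6718.

€822.67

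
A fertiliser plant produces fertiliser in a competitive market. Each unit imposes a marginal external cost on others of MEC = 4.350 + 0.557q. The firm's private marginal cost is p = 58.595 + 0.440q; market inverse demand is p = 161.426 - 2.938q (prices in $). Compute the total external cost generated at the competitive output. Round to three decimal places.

$390.500

Market equilibrium (private): 58.595 + 0.440q = 161.426 - 2.938q → q_m = 30.4414.
Total external cost = ∫₀^{q_m} (4.350 + 0.557q) dq = 4.350×30.4414 + ½×0.557×30.4414² = 390.5001.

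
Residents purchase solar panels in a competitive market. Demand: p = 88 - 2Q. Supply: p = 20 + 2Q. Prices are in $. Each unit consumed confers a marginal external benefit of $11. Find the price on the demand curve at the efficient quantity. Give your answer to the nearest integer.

Social marginal benefit = demand + MEB = 99 - 2Q.
Set SMB = MC: 99 - 2Q = 20 + 2Q → Q* = 19.7500.
Consumer price on the demand curve at Q*: 88 − 2×19.7500 = 48.5000.

P = $49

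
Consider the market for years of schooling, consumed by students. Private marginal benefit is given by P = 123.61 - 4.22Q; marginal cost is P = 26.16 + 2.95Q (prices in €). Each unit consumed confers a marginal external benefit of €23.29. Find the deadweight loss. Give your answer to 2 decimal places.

DWL = €37.83

Market equilibrium (private): 26.16 + 2.95Q = 123.61 - 4.22Q → Q_m = 13.5914.
Social marginal benefit = demand + MEB = 146.90 - 4.22Q.
Set SMB = MC: 146.90 - 4.22Q = 26.16 + 2.95Q → Q* = 16.8396.
Height of the DWL triangle at Q_m is SMB(Q_m) − MC(Q_m) = MEB(Q_m) = 23.2900.
DWL = ½ × 3.2482 × 23.2900 = 37.8253.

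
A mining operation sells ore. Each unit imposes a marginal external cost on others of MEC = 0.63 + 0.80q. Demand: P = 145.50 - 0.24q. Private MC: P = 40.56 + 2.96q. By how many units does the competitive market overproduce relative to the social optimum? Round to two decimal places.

Market equilibrium (private): 40.56 + 2.96q = 145.50 - 0.24q → q_m = 32.7938.
Social marginal cost = private MC + MEC = 41.19 + 3.76q.
Set SMC = demand: 41.19 + 3.76q = 145.50 - 0.24q → q* = 26.0775.
Gap = |32.7938 − 26.0775| = 6.7163.

6.72 units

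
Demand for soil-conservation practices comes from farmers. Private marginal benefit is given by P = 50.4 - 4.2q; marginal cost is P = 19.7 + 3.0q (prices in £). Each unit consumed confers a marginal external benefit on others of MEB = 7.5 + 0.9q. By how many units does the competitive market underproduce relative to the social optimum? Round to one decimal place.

Market equilibrium (private): 19.7 + 3.0q = 50.4 - 4.2q → q_m = 4.2639.
Social marginal benefit = demand + MEB = 57.9 - 3.3q.
Set SMB = MC: 57.9 - 3.3q = 19.7 + 3.0q → q* = 6.0635.
Gap = |4.2639 − 6.0635| = 1.7996.

1.8 units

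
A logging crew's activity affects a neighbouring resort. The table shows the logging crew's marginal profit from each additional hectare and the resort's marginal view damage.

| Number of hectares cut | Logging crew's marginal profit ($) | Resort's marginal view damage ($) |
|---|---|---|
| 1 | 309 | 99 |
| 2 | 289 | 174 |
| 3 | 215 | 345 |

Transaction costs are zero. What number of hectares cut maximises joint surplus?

2

Bargaining reaches the level where marginal profit last exceeds marginal view damage.
That holds through level 2 (289 ≥ 174) but not at 3 (215 < 345).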